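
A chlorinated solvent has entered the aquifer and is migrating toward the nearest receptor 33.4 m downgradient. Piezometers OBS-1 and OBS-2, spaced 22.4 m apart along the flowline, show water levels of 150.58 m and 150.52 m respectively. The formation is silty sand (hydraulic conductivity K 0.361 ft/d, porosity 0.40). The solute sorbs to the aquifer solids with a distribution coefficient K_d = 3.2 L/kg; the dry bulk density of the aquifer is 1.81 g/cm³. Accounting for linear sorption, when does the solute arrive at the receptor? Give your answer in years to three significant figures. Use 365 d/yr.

Hydraulic gradient i = (150.58 − 150.52) / 22.4 = 0.06 / 22.4 = 0.002679
K = 0.361 ft/d × 0.3048 = 0.1100 m/d
Specific discharge q = 0.1100 × 0.002679 = 2.947e-4 m/d
Average linear velocity = 2.947e-4 / 0.40 = 7.368e-4 m/d
Retardation R = 1 + ρ_b·K_d/n = 1 + 1.81×3.2/0.40 = 15.48
Contaminant velocity v_c = v/R = 7.368e-4/15.48 = 4.760e-5 m/d
t = L/v_c = 33.4/4.760e-5 = 701700 d
   = 701700/365 = 1920 yr

1920 years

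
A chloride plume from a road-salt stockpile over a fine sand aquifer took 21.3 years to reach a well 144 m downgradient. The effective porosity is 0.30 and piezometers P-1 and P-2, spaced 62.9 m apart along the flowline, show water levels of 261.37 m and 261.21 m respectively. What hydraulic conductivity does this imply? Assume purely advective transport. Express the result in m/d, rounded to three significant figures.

2.18 m/d

Hydraulic gradient i = (261.37 − 261.21) / 62.9 = 0.16 / 62.9 = 0.002544
t = 21.3 years = 7775 d
v = L / t = 144 / 7775 = 0.01852 m/d
K = v · n / i = 0.01852 × 0.30 / 0.002544 = 2.18 m/d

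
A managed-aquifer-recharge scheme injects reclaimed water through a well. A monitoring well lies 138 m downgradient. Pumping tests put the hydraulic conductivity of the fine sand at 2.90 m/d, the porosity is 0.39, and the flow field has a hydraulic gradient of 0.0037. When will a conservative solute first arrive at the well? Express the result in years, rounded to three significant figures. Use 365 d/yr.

13.7 years

Darcy flux q = K·i = 2.90 × 0.0037 = 0.01073 m/d
v = Ki/n = 2.90·0.0037/0.39 = 0.02751 m/d
t = L / v = 138 / 0.02751 = 5016 d
   = 5016 / 365 = 13.7 yr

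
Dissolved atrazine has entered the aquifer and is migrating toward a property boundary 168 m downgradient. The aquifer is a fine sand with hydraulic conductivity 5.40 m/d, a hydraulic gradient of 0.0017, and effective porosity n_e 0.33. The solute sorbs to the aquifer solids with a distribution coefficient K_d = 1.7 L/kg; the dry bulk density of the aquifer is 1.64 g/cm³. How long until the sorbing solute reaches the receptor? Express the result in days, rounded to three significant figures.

q = Ki = 5.40 × 0.0017 = 0.009180 m/d
v_s = q/n_e = 0.009180/0.33 = 0.02782 m/d
Retardation R = 1 + ρ_b·K_d/n = 1 + 1.64×1.7/0.33 = 9.448
Contaminant velocity v_c = v/R = 0.02782/9.448 = 0.002944 m/d
t = L/v_c = 168/0.002944 = 57060 d

57100 days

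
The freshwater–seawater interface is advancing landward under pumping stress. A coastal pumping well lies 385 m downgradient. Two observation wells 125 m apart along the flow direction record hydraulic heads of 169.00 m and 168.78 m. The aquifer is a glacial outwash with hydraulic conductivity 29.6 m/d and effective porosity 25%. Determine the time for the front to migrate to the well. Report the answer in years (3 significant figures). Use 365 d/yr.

Hydraulic gradient i = (169.00 − 168.78) / 125 = 0.22 / 125 = 0.001760
Specific discharge q = 29.6 × 0.001760 = 0.05210 m/d
v = Ki/n = 29.6·0.001760/0.25 = 0.2084 m/d
t = L / v = 385 / 0.2084 = 1848 d
   = 1848 / 365 = 5.06 yr

5.06 years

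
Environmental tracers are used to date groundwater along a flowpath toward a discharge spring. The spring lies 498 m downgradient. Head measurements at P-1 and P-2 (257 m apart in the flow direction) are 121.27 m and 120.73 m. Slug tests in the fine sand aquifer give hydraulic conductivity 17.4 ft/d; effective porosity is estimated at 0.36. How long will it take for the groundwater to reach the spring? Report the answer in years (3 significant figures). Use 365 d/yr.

Hydraulic gradient i = (121.27 − 120.73) / 257 = 0.54 / 257 = 0.002101
K = 17.4 ft/d × 0.3048 = 5.304 m/d
q = Ki = 5.304 × 0.002101 = 0.01114 m/d
Average linear velocity = 0.01114 / 0.36 = 0.03095 m/d
t = L / v = 498 / 0.03095 = 16090 d
   = 16090 / 365 = 44.1 yr

44.1 years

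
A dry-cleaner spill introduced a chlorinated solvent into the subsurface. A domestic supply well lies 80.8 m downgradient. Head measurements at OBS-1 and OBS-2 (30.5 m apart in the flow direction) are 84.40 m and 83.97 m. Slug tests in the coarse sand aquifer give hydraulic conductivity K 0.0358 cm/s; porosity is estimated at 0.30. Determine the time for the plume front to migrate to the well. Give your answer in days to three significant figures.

55.6 days

Hydraulic gradient i = (84.40 − 83.97) / 30.5 = 0.43 / 30.5 = 0.01410
K = 0.0358 cm/s × 864 = 30.93 m/d
q = Ki = 30.93 × 0.01410 = 0.4361 m/d
v_s = q/n_e = 0.4361/0.30 = 1.454 m/d
t = L / v = 80.8 / 1.454 = 55.59 d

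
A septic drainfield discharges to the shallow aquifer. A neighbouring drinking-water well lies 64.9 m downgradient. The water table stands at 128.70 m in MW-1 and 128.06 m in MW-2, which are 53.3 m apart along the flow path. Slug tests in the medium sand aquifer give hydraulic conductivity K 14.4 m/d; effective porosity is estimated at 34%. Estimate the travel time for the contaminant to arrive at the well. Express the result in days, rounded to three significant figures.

Hydraulic gradient i = (128.70 − 128.06) / 53.3 = 0.64 / 53.3 = 0.01201
Specific discharge q = 14.4 × 0.01201 = 0.1729 m/d
Average linear velocity = 0.1729 / 0.34 = 0.5086 m/d
t = L / v = 64.9 / 0.5086 = 127.6 d

128 days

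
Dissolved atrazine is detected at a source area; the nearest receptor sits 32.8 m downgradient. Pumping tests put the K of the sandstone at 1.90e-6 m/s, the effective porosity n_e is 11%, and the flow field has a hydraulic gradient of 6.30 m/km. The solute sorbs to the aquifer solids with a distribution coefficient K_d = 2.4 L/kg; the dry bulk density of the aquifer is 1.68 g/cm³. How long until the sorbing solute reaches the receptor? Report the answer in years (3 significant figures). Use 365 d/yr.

360 years

K = 1.90e-6 m/s × 86400 s/d = 0.1642 m/d
Specific discharge q = 0.1642 × 0.0063 = 0.001034 m/d
Seepage velocity v = q / n = 0.001034 / 0.11 = 0.009402 m/d
Retardation R = 1 + ρ_b·K_d/n = 1 + 1.68×2.4/0.11 = 37.65
Contaminant velocity v_c = v/R = 0.009402/37.65 = 2.497e-4 m/d
t = L/v_c = 32.8/2.497e-4 = 131400 d
   = 131400/365 = 360 yr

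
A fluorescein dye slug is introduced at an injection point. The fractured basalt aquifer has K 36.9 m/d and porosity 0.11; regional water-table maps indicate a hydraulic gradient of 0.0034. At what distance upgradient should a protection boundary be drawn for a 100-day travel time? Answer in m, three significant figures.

114 m

q = Ki = 36.9 × 0.0034 = 0.1255 m/d
v_s = q/n_e = 0.1255/0.11 = 1.141 m/d
L = v × T = 1.141 × 100 = 114.1 m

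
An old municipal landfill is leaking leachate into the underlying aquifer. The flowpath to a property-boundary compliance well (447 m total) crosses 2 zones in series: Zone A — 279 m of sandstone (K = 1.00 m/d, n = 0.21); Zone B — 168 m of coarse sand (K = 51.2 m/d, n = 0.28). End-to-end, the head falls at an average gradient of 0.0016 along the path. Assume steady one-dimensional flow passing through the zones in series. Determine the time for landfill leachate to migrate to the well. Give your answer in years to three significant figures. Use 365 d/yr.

114 years

Steady 1-D flow in series ⇒ the Darcy flux q is identical in every zone and the zone head losses add (resistances L/K in series).
Σ(L/K) = 279/1.00 + 168/51.2 = 279.0 + 3.281 = 282.3 d
K_eq = L_total / Σ(L/K) = 447 / 282.3 = 1.584 m/d
q = K_eq · i = 1.584 × 0.0016 = 0.002534 m/d (same in every zone)
Zone A: v = q/n = 0.002534/0.21 = 0.01206 m/d → t_A = 279/0.01206 = 23120 d
Zone B: v = q/n = 0.002534/0.28 = 0.009049 m/d → t_B = 168/0.009049 = 18570 d
Total t = 23120 + 18570 = 41690 d
   = 41690 / 365 = 114 yr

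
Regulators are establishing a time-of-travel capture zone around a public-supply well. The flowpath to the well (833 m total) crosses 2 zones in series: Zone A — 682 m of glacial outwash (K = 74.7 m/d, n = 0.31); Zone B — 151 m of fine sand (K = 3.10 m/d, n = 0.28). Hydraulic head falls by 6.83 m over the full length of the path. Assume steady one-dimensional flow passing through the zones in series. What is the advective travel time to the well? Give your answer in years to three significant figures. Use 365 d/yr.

5.89 years

Steady 1-D flow in series ⇒ the Darcy flux q is identical in every zone and the zone head losses add (resistances L/K in series).
Σ(L/K) = 682/74.7 + 151/3.10 = 9.130 + 48.71 = 57.84 d
q = ΔH / Σ(L/K) = 6.83 / 57.84 = 0.1181 m/d (same in every zone)
Zone A: v = q/n = 0.1181/0.31 = 0.3809 m/d → t_A = 682/0.3809 = 1790 d
Zone B: v = q/n = 0.1181/0.28 = 0.4217 m/d → t_B = 151/0.4217 = 358.0 d
Total t = 1790 + 358.0 = 2148 d
   = 2148 / 365 = 5.89 yr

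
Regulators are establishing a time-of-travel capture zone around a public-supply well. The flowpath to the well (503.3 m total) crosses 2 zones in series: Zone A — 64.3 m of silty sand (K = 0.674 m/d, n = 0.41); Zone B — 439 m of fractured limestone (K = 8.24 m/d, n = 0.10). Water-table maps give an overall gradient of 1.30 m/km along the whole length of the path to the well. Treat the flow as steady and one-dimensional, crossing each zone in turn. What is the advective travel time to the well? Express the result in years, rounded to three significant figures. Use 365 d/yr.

For zones in series the flux q is common to all zones; the equivalent conductivity is the harmonic (thickness-weighted) mean, K_eq = L_total / Σ(L_j/K_j).
Σ(L/K) = 64.3/0.674 + 439/8.24 = 95.40 + 53.28 = 148.7 d
K_eq = L_total / Σ(L/K) = 503.3 / 148.7 = 3.385 m/d
q = K_eq · i = 3.385 × 0.0013 = 0.004401 m/d (same in every zone)
Zone A: v = q/n = 0.004401/0.41 = 0.01073 m/d → t_A = 64.3/0.01073 = 5991 d
Zone B: v = q/n = 0.004401/0.10 = 0.04401 m/d → t_B = 439/0.04401 = 9976 d
Total t = 5991 + 9976 = 15970 d
   = 15970 / 365 = 43.7 yr

43.7 years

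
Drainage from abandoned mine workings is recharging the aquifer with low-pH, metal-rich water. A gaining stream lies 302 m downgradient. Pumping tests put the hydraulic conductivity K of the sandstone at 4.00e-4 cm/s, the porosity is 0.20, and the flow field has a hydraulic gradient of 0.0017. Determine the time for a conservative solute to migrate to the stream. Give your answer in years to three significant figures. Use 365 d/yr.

282 years

K = 4.00e-4 cm/s × 864 = 0.3456 m/d
Darcy flux q = K·i = 0.3456 × 0.0017 = 5.875e-4 m/d
Seepage velocity v = q / n = 5.875e-4 / 0.20 = 0.002938 m/d
t = L / v = 302 / 0.002938 = 102800 d
   = 102800 / 365 = 282 yr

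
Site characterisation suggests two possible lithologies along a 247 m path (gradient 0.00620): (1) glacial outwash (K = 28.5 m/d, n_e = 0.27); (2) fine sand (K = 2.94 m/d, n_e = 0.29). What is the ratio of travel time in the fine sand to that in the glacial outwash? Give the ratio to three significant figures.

Unit 1 (glacial outwash): v = 28.5×0.0062/0.27 = 0.6544 m/d, t = 247/0.6544 = 377.4 d
Unit 2 (fine sand): v = 2.94×0.0062/0.29 = 0.06286 m/d, t = 247/0.06286 = 3930 d
t(fine sand) / t(glacial outwash) = 3930/377.4 = 10.4

10.4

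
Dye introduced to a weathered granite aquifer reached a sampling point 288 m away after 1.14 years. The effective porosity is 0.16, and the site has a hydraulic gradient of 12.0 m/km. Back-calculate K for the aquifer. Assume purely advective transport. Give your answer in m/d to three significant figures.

9.23 m/d

t = 1.14 years = 416.1 d
v = L / t = 288 / 416.1 = 0.6921 m/d
K = v · n / i = 0.6921 × 0.16 / 0.012 = 9.23 m/d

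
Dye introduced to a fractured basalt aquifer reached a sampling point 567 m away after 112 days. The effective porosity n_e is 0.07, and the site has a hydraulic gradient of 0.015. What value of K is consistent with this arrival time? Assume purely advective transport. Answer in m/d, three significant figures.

23.6 m/d

v = L / t = 567 / 112 = 5.063 m/d
K = v · n / i = 5.063 × 0.07 / 0.015 = 23.6 m/d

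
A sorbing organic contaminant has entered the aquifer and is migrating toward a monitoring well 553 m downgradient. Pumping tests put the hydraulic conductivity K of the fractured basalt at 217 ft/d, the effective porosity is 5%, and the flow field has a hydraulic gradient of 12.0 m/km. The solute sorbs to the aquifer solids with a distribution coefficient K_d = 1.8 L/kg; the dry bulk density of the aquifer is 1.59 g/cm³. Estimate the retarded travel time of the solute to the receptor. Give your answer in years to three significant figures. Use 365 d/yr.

K = 217 ft/d × 0.3048 = 66.14 m/d
q = Ki = 66.14 × 0.012 = 0.7937 m/d
v = Ki/n = 66.14·0.012/0.05 = 15.87 m/d
Retardation R = 1 + ρ_b·K_d/n = 1 + 1.59×1.8/0.05 = 58.24
Contaminant velocity v_c = v/R = 15.87/58.24 = 0.2726 m/d
t = L/v_c = 553/0.2726 = 2029 d
   = 2029/365 = 5.56 yr

5.56 years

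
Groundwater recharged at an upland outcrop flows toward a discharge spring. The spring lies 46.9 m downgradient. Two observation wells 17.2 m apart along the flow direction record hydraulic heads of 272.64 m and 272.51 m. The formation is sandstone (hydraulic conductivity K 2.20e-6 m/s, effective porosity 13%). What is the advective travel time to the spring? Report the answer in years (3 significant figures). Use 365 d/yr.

Hydraulic gradient i = (272.64 − 272.51) / 17.2 = 0.13 / 17.2 = 0.007558
K = 2.20e-6 m/s × 86400 s/d = 0.1901 m/d
q = Ki = 0.1901 × 0.007558 = 0.001437 m/d
Seepage velocity v = q / n = 0.001437 / 0.13 = 0.01105 m/d
t = L / v = 46.9 / 0.01105 = 4244 d
   = 4244 / 365 = 11.6 yr

11.6 years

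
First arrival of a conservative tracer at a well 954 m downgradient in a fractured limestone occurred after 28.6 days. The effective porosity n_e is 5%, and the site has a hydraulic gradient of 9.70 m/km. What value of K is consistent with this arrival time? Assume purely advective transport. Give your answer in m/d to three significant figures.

v = L / t = 954 / 28.6 = 33.36 m/d
K = v · n / i = 33.36 × 0.05 / 0.0097 = 172 m/d

172 m/d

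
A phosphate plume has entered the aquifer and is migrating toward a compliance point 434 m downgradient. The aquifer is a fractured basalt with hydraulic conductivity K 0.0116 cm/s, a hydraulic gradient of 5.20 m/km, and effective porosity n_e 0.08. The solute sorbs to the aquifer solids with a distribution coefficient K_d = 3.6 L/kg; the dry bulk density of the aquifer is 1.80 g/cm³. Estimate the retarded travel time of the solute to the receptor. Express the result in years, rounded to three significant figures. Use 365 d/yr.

K = 0.0116 cm/s × 864 = 10.02 m/d
q = Ki = 10.02 × 0.0052 = 0.05212 m/d
v = Ki/n = 10.02·0.0052/0.08 = 0.6515 m/d
Retardation R = 1 + ρ_b·K_d/n = 1 + 1.80×3.6/0.08 = 82.00
Contaminant velocity v_c = v/R = 0.6515/82.00 = 0.007945 m/d
t = L/v_c = 434/0.007945 = 54630 d
   = 54630/365 = 150 yr

150 years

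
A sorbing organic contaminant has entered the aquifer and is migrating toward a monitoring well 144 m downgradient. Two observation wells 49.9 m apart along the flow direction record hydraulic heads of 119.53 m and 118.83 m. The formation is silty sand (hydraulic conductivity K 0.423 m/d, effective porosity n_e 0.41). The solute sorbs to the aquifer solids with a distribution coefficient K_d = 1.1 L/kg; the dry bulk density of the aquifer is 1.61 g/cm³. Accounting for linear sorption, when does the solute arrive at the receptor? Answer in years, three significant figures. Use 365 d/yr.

145 years

Hydraulic gradient i = (119.53 − 118.83) / 49.9 = 0.70 / 49.9 = 0.01403
Darcy flux q = K·i = 0.423 × 0.01403 = 0.005934 m/d
v_s = q/n_e = 0.005934/0.41 = 0.01447 m/d
Retardation R = 1 + ρ_b·K_d/n = 1 + 1.61×1.1/0.41 = 5.320
Contaminant velocity v_c = v/R = 0.01447/5.320 = 0.002721 m/d
t = L/v_c = 144/0.002721 = 52930 d
   = 52930/365 = 145 yr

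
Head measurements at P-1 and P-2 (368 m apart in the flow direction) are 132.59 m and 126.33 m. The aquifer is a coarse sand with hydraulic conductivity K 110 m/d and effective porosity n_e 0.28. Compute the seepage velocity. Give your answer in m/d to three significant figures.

6.68 m/d

Hydraulic gradient i = (132.59 − 126.33) / 368 = 6.26 / 368 = 0.01701
q = Ki = 110 × 0.01701 = 1.871 m/d
v_s = q/n_e = 1.871/0.28 = 6.683 m/d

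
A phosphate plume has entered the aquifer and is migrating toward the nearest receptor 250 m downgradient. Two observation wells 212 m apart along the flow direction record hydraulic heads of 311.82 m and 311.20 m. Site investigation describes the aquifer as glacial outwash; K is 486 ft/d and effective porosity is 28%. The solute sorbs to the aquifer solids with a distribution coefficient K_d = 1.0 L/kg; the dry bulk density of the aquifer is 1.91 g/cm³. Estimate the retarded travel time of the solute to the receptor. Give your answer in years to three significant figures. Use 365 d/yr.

3.46 years

Hydraulic gradient i = (311.82 − 311.20) / 212 = 0.62 / 212 = 0.002925
K = 486 ft/d × 0.3048 = 148.1 m/d
Specific discharge q = 148.1 × 0.002925 = 0.4332 m/d
v = Ki/n = 148.1·0.002925/0.28 = 1.547 m/d
Retardation R = 1 + ρ_b·K_d/n = 1 + 1.91×1.0/0.28 = 7.821
Contaminant velocity v_c = v/R = 1.547/7.821 = 0.1978 m/d
t = L/v_c = 250/0.1978 = 1264 d
   = 1264/365 = 3.46 yr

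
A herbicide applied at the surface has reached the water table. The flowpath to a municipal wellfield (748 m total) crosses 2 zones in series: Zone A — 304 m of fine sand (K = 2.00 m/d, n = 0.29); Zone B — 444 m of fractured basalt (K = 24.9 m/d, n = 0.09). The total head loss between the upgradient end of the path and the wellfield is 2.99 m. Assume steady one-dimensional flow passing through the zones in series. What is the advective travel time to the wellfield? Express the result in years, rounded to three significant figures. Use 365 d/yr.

19.9 years

Steady 1-D flow in series ⇒ the Darcy flux q is identical in every zone and the zone head losses add (resistances L/K in series).
Σ(L/K) = 304/2.00 + 444/24.9 = 152.0 + 17.83 = 169.8 d
q = ΔH / Σ(L/K) = 2.99 / 169.8 = 0.01761 m/d (same in every zone)
Zone A: v = q/n = 0.01761/0.29 = 0.06071 m/d → t_A = 304/0.06071 = 5007 d
Zone B: v = q/n = 0.01761/0.09 = 0.1956 m/d → t_B = 444/0.1956 = 2270 d
Total t = 5007 + 2270 = 7277 d
   = 7277 / 365 = 19.9 yr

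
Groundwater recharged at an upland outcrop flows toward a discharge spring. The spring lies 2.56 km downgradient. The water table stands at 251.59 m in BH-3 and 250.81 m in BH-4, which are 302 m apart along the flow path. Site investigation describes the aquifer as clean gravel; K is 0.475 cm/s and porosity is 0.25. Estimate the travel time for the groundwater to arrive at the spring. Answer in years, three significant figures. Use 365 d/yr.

1.65 years

Hydraulic gradient i = (251.59 − 250.81) / 302 = 0.78 / 302 = 0.002583
K = 0.475 cm/s × 864 = 410.4 m/d
Darcy flux q = K·i = 410.4 × 0.002583 = 1.060 m/d
v_s = q/n_e = 1.060/0.25 = 4.240 m/d
L = 2.56 km = 2560 m
t = L / v = 2560 / 4.240 = 603.8 d
   = 603.8 / 365 = 1.65 yr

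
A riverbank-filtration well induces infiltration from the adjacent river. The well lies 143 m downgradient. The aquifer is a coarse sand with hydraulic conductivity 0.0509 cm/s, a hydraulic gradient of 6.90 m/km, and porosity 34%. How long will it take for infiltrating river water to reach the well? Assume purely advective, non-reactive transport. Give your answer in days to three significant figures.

K = 0.0509 cm/s × 864 = 43.98 m/d
q = Ki = 43.98 × 0.0069 = 0.3034 m/d
v_s = q/n_e = 0.3034/0.34 = 0.8925 m/d
t = L / v = 143 / 0.8925 = 160.2 d

160 days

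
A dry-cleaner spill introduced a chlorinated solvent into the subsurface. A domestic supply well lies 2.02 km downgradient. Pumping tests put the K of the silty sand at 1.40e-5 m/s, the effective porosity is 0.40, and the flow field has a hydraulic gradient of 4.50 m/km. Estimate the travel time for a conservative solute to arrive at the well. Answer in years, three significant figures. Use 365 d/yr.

407 years

K = 1.40e-5 m/s × 86400 s/d = 1.210 m/d
q = Ki = 1.210 × 0.0045 = 0.005443 m/d
v = Ki/n = 1.210·0.0045/0.40 = 0.01361 m/d
L = 2.02 km = 2020 m
t = L / v = 2020 / 0.01361 = 148400 d
   = 148400 / 365 = 407 yr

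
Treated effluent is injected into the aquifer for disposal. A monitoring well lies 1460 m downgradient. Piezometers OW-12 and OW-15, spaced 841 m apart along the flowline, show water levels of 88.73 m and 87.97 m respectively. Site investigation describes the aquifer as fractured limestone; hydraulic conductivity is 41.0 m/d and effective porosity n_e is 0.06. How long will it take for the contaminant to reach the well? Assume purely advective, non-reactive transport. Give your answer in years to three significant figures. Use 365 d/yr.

6.48 years

Hydraulic gradient i = (88.73 − 87.97) / 841 = 0.76 / 841 = 9.037e-4
Specific discharge q = 41.0 × 9.037e-4 = 0.03705 m/d
Seepage velocity v = q / n = 0.03705 / 0.06 = 0.6175 m/d
t = L / v = 1460 / 0.6175 = 2364 d
   = 2364 / 365 = 6.48 yr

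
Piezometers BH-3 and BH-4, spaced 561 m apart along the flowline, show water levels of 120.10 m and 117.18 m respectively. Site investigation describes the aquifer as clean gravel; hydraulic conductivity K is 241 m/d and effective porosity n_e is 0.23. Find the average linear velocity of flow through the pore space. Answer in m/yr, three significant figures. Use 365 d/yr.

1990 m/yr

Hydraulic gradient i = (120.10 − 117.18) / 561 = 2.92 / 561 = 0.005205
q = Ki = 241 × 0.005205 = 1.254 m/d
Average linear velocity = 1.254 / 0.23 = 5.454 m/d
   = 5.454 × 365 = 1990 m/yr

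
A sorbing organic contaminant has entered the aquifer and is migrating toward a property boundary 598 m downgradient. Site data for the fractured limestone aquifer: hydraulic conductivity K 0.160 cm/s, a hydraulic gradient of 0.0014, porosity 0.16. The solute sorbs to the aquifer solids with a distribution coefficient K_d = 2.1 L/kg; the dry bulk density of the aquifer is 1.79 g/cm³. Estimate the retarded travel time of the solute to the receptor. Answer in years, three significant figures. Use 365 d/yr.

K = 0.160 cm/s × 864 = 138.2 m/d
q = Ki = 138.2 × 0.0014 = 0.1935 m/d
v_s = q/n_e = 0.1935/0.16 = 1.210 m/d
Retardation R = 1 + ρ_b·K_d/n = 1 + 1.79×2.1/0.16 = 24.49
Contaminant velocity v_c = v/R = 1.210/24.49 = 0.04938 m/d
t = L/v_c = 598/0.04938 = 12110 d
   = 12110/365 = 33.2 yr

33.2 years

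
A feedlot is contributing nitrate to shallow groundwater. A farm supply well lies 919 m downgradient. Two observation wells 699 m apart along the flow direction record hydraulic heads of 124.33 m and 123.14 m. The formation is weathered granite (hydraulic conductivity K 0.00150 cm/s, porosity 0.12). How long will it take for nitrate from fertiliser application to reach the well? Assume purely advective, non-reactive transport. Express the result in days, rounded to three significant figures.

Hydraulic gradient i = (124.33 − 123.14) / 699 = 1.19 / 699 = 0.001702
K = 0.00150 cm/s × 864 = 1.296 m/d
q = Ki = 1.296 × 0.001702 = 0.002206 m/d
v_s = q/n_e = 0.002206/0.12 = 0.01839 m/d
t = L / v = 919 / 0.01839 = 49980 d

50000 days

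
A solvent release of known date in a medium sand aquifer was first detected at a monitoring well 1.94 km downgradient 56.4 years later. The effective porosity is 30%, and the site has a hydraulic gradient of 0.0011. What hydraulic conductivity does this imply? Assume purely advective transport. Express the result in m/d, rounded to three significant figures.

t = 56.4 years = 20590 d
L = 1.94 km = 1940 m
v = L / t = 1940 / 20590 = 0.09424 m/d
K = v · n / i = 0.09424 × 0.30 / 0.0011 = 25.7 m/d

25.7 m/d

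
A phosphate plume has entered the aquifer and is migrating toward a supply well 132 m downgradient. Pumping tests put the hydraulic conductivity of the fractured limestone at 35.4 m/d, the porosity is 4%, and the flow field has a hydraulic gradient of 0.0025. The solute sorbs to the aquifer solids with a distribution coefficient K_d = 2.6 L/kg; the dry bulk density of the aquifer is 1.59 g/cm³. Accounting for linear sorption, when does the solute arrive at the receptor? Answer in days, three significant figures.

6230 days

Specific discharge q = 35.4 × 0.0025 = 0.08850 m/d
Average linear velocity = 0.08850 / 0.04 = 2.213 m/d
Retardation R = 1 + ρ_b·K_d/n = 1 + 1.59×2.6/0.04 = 104.4
Contaminant velocity v_c = v/R = 2.213/104.4 = 0.02120 m/d
t = L/v_c = 132/0.02120 = 6226 d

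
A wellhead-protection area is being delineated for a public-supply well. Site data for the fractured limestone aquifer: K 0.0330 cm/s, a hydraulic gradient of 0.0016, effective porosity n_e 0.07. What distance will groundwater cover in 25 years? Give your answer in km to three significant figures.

K = 0.0330 cm/s × 864 = 28.51 m/d
Specific discharge q = 28.51 × 0.0016 = 0.04562 m/d
Seepage velocity v = q / n = 0.04562 / 0.07 = 0.6517 m/d
T = 25 yr × 365 = 9125 d
L = v × T = 0.6517 × 9125 = 5947 m
   = 5.95 km

5.95 km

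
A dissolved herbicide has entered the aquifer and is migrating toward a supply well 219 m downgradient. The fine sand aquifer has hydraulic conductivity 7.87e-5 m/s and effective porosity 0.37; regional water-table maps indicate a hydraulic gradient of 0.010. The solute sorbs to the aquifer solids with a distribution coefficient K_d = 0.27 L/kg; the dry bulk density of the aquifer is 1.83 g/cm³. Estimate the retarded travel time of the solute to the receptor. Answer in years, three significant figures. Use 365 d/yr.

7.62 years

K = 7.87e-5 m/s × 86400 s/d = 6.800 m/d
q = Ki = 6.800 × 0.010 = 0.06800 m/d
v_s = q/n_e = 0.06800/0.37 = 0.1838 m/d
Retardation R = 1 + ρ_b·K_d/n = 1 + 1.83×0.27/0.37 = 2.335
Contaminant velocity v_c = v/R = 0.1838/2.335 = 0.07869 m/d
t = L/v_c = 219/0.07869 = 2783 d
   = 2783/365 = 7.62 yr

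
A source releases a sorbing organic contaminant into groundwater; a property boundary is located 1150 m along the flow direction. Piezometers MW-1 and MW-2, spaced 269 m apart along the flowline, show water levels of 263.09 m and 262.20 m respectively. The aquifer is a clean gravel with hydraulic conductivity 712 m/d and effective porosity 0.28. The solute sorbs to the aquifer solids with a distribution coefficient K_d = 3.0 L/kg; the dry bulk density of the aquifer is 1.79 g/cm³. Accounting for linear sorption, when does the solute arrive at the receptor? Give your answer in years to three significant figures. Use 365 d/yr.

Hydraulic gradient i = (263.09 − 262.20) / 269 = 0.89 / 269 = 0.003309
Specific discharge q = 712 × 0.003309 = 2.356 m/d
Average linear velocity = 2.356 / 0.28 = 8.413 m/d
Retardation R = 1 + ρ_b·K_d/n = 1 + 1.79×3.0/0.28 = 20.18
Contaminant velocity v_c = v/R = 8.413/20.18 = 0.4169 m/d
t = L/v_c = 1150/0.4169 = 2758 d
   = 2758/365 = 7.56 yr

7.56 years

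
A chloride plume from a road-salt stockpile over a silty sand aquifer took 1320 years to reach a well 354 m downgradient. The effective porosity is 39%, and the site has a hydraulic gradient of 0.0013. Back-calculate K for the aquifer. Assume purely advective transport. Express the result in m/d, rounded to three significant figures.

0.220 m/d

t = 1320 years = 481800 d
v = L / t = 354 / 481800 = 7.347e-4 m/d
K = v · n / i = 7.347e-4 × 0.39 / 0.0013 = 0.220 m/d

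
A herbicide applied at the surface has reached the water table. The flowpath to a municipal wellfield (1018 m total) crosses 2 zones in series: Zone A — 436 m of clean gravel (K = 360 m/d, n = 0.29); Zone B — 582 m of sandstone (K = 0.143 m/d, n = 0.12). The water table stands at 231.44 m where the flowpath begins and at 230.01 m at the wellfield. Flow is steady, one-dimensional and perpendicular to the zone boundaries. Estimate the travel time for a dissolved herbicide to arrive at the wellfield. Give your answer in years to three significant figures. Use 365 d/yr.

Total head drop ΔH = 231.44 − 230.01 = 1.43 m
Continuity: the same q passes through each zone, so ΔH = q·Σ(L_j/K_j) — the zones act as resistances in series.
Σ(L/K) = 436/360 + 582/0.143 = 1.211 + 4070 = 4071 d
q = ΔH / Σ(L/K) = 1.43 / 4071 = 3.513e-4 m/d (same in every zone)
Zone A: v = q/n = 3.513e-4/0.29 = 0.001211 m/d → t_A = 436/0.001211 = 360000 d
Zone B: v = q/n = 3.513e-4/0.12 = 0.002927 m/d → t_B = 582/0.002927 = 198800 d
Total t = 360000 + 198800 = 558800 d
   = 558800 / 365 = 1530 yr

1530 years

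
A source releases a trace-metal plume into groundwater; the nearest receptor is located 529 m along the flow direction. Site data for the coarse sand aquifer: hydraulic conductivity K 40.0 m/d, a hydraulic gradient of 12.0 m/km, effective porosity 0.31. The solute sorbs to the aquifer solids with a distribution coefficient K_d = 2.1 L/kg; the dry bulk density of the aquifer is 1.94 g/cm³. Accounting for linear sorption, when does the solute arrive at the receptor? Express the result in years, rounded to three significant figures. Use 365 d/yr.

q = Ki = 40.0 × 0.012 = 0.4800 m/d
Seepage velocity v = q / n = 0.4800 / 0.31 = 1.548 m/d
Retardation R = 1 + ρ_b·K_d/n = 1 + 1.94×2.1/0.31 = 14.14
Contaminant velocity v_c = v/R = 1.548/14.14 = 0.1095 m/d
t = L/v_c = 529/0.1095 = 4832 d
   = 4832/365 = 13.2 yr

13.2 years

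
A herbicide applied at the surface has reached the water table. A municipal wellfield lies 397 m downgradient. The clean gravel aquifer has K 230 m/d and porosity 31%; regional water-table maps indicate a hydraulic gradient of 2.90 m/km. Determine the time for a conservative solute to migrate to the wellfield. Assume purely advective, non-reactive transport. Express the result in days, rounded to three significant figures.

185 days

q = Ki = 230 × 0.0029 = 0.6670 m/d
v = Ki/n = 230·0.0029/0.31 = 2.152 m/d
t = L / v = 397 / 2.152 = 184.5 d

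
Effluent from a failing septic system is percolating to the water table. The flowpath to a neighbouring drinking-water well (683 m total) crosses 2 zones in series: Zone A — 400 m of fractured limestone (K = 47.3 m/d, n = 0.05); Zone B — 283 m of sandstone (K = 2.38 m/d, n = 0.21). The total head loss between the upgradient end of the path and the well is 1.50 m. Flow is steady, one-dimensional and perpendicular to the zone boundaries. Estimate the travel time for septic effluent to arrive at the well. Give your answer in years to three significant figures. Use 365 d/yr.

Continuity: the same q passes through each zone, so ΔH = q·Σ(L_j/K_j) — the zones act as resistances in series.
Σ(L/K) = 400/47.3 + 283/2.38 = 8.457 + 118.9 = 127.4 d
q = ΔH / Σ(L/K) = 1.50 / 127.4 = 0.01178 m/d (same in every zone)
Zone A: v = q/n = 0.01178/0.05 = 0.2355 m/d → t_A = 400/0.2355 = 1698 d
Zone B: v = q/n = 0.01178/0.21 = 0.05608 m/d → t_B = 283/0.05608 = 5046 d
Total t = 1698 + 5046 = 6744 d
   = 6744 / 365 = 18.5 yr

18.5 years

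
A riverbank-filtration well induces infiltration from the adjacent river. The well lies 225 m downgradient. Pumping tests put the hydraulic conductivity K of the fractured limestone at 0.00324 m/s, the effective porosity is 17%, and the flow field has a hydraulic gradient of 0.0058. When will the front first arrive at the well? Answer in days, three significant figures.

K = 0.00324 m/s × 86400 s/d = 279.9 m/d
Darcy flux q = K·i = 279.9 × 0.0058 = 1.624 m/d
Average linear velocity = 1.624 / 0.17 = 9.551 m/d
t = L / v = 225 / 9.551 = 23.56 d

23.6 days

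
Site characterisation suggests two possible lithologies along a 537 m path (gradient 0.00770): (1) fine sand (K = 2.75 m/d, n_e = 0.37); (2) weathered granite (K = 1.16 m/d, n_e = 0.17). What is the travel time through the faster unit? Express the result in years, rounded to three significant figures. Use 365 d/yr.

Unit 1 (fine sand): v = 2.75×0.0077/0.37 = 0.05723 m/d, t = 537/0.05723 = 9383 d
Unit 2 (weathered granite): v = 1.16×0.0077/0.17 = 0.05254 m/d, t = 537/0.05254 = 10220 d
Faster: 9383 d / 365 = 25.7 yr

25.7 years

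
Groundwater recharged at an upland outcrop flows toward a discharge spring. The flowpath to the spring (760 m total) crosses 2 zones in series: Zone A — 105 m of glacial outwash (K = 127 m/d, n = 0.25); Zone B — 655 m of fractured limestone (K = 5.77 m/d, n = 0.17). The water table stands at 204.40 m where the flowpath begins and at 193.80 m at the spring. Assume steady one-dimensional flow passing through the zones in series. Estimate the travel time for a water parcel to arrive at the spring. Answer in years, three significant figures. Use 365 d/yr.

Total head drop ΔH = 204.40 − 193.80 = 10.60 m
Steady 1-D flow in series ⇒ the Darcy flux q is identical in every zone and the zone head losses add (resistances L/K in series).
Σ(L/K) = 105/127 + 655/5.77 = 0.8268 + 113.5 = 114.3 d
q = ΔH / Σ(L/K) = 10.60 / 114.3 = 0.09270 m/d (same in every zone)
Zone A: v = q/n = 0.09270/0.25 = 0.3708 m/d → t_A = 105/0.3708 = 283.2 d
Zone B: v = q/n = 0.09270/0.17 = 0.5453 m/d → t_B = 655/0.5453 = 1201 d
Total t = 283.2 + 1201 = 1484 d
   = 1484 / 365 = 4.07 yr

4.07 years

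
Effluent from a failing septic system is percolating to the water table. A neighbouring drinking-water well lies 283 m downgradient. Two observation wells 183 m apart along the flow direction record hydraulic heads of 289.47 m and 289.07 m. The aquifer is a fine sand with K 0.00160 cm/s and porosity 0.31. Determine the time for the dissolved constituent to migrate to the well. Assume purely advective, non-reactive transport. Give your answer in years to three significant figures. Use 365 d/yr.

79.5 years

Hydraulic gradient i = (289.47 − 289.07) / 183 = 0.40 / 183 = 0.002186
K = 0.00160 cm/s × 864 = 1.382 m/d
Darcy flux q = K·i = 1.382 × 0.002186 = 0.003022 m/d
Seepage velocity v = q / n = 0.003022 / 0.31 = 0.009747 m/d
t = L / v = 283 / 0.009747 = 29030 d
   = 29030 / 365 = 79.5 yr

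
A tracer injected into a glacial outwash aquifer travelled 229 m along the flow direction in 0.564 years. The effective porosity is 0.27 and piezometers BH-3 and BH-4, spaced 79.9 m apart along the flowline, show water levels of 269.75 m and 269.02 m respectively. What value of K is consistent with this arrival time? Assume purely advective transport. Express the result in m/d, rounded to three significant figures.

32.9 m/d

Hydraulic gradient i = (269.75 − 269.02) / 79.9 = 0.73 / 79.9 = 0.009136
t = 0.564 years = 205.9 d
v = L / t = 229 / 205.9 = 1.112 m/d
K = v · n / i = 1.112 × 0.27 / 0.009136 = 32.9 m/d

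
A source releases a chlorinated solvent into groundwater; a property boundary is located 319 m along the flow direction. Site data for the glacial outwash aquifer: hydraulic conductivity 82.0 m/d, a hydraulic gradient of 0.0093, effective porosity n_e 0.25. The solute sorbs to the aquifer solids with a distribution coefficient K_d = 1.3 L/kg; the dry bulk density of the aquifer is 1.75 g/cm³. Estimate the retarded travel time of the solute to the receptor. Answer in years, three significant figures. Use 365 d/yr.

2.89 years

Specific discharge q = 82.0 × 0.0093 = 0.7626 m/d
Average linear velocity = 0.7626 / 0.25 = 3.050 m/d
Retardation R = 1 + ρ_b·K_d/n = 1 + 1.75×1.3/0.25 = 10.10
Contaminant velocity v_c = v/R = 3.050/10.10 = 0.3020 m/d
t = L/v_c = 319/0.3020 = 1056 d
   = 1056/365 = 2.89 yr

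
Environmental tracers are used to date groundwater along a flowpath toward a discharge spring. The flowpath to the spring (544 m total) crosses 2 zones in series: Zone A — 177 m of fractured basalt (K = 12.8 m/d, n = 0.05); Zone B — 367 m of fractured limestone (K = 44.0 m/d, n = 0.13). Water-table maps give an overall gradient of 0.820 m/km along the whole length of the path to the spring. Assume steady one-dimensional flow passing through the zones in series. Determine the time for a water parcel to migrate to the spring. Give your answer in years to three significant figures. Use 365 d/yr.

7.70 years

Steady 1-D flow in series ⇒ the Darcy flux q is identical in every zone and the zone head losses add (resistances L/K in series).
Σ(L/K) = 177/12.8 + 367/44.0 = 13.83 + 8.341 = 22.17 d
K_eq = L_total / Σ(L/K) = 544 / 22.17 = 24.54 m/d
q = K_eq · i = 24.54 × 8.2e-4 = 0.02012 m/d (same in every zone)
Zone A: v = q/n = 0.02012/0.05 = 0.4024 m/d → t_A = 177/0.4024 = 439.8 d
Zone B: v = q/n = 0.02012/0.13 = 0.1548 m/d → t_B = 367/0.1548 = 2371 d
Total t = 439.8 + 2371 = 2811 d
   = 2811 / 365 = 7.70 yr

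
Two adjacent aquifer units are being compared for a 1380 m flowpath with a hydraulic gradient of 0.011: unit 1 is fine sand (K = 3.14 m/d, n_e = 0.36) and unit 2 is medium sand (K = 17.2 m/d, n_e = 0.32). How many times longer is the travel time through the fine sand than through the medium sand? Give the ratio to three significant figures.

Unit 1 (fine sand): v = 3.14×0.011/0.36 = 0.09594 m/d, t = 1380/0.09594 = 14380 d
Unit 2 (medium sand): v = 17.2×0.011/0.32 = 0.5912 m/d, t = 1380/0.5912 = 2334 d
t(fine sand) / t(medium sand) = 14380/2334 = 6.16

6.16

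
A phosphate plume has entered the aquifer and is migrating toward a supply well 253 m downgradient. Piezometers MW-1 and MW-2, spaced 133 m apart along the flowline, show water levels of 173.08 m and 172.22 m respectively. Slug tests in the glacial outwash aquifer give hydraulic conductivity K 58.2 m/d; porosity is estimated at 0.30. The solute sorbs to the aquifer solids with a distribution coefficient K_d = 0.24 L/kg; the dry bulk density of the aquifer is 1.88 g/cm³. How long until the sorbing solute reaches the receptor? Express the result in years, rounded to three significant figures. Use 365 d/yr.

1.38 years

Hydraulic gradient i = (173.08 − 172.22) / 133 = 0.86 / 133 = 0.006466
Specific discharge q = 58.2 × 0.006466 = 0.3763 m/d
Seepage velocity v = q / n = 0.3763 / 0.30 = 1.254 m/d
Retardation R = 1 + ρ_b·K_d/n = 1 + 1.88×0.24/0.30 = 2.504
Contaminant velocity v_c = v/R = 1.254/2.504 = 0.5010 m/d
t = L/v_c = 253/0.5010 = 505.0 d
   = 505.0/365 = 1.38 yr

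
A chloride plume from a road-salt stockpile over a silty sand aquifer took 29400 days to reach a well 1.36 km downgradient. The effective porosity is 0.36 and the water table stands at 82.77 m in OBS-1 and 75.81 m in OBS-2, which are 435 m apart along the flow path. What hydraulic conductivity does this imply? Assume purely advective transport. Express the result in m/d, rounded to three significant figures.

1.04 m/d

Hydraulic gradient i = (82.77 − 75.81) / 435 = 6.96 / 435 = 0.01600
L = 1.36 km = 1360 m
v = L / t = 1360 / 29400 = 0.04626 m/d
K = v · n / i = 0.04626 × 0.36 / 0.01600 = 1.04 m/d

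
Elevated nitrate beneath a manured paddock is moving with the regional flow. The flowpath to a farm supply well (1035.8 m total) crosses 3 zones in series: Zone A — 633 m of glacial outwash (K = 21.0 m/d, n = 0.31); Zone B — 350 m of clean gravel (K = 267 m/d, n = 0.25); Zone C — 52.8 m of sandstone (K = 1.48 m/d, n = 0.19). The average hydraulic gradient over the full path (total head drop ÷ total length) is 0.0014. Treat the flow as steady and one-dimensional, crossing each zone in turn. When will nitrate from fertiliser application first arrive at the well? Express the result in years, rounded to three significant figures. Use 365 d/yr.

37.3 years

For zones in series the flux q is common to all zones; the equivalent conductivity is the harmonic (thickness-weighted) mean, K_eq = L_total / Σ(L_j/K_j).
Σ(L/K) = 633/21.0 + 350/267 + 52.8/1.48 = 30.14 + 1.311 + 35.68 = 67.13 d
K_eq = L_total / Σ(L/K) = 1035.8 / 67.13 = 15.43 m/d
q = K_eq · i = 15.43 × 0.0014 = 0.02160 m/d (same in every zone)
Zone A: v = q/n = 0.02160/0.31 = 0.06968 m/d → t_A = 633/0.06968 = 9084 d
Zone B: v = q/n = 0.02160/0.25 = 0.08641 m/d → t_B = 350/0.08641 = 4051 d
Zone C: v = q/n = 0.02160/0.19 = 0.1137 m/d → t_C = 52.8/0.1137 = 464.4 d
Total t = 9084 + 4051 + 464.4 = 13600 d
   = 13600 / 365 = 37.3 yr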